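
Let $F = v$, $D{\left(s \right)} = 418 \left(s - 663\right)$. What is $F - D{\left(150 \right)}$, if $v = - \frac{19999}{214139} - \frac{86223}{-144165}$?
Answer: $\frac{2206627472692984}{10290449645} \approx 2.1443 \cdot 10^{5}$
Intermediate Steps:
$D{\left(s \right)} = -277134 + 418 s$ ($D{\left(s \right)} = 418 \left(-663 + s\right) = -277134 + 418 s$)
$v = \frac{5193517054}{10290449645}$ ($v = \left(-19999\right) \frac{1}{214139} - - \frac{28741}{48055} = - \frac{19999}{214139} + \frac{28741}{48055} = \frac{5193517054}{10290449645} \approx 0.50469$)
$F = \frac{5193517054}{10290449645} \approx 0.50469$
$F - D{\left(150 \right)} = \frac{5193517054}{10290449645} - \left(-277134 + 418 \cdot 150\right) = \frac{5193517054}{10290449645} - \left(-277134 + 62700\right) = \frac{5193517054}{10290449645} - -214434 = \frac{5193517054}{10290449645} + 214434 = \frac{2206627472692984}{10290449645}$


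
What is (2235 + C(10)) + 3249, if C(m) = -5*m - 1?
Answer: 5433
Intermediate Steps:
C(m) = -1 - 5*m
(2235 + C(10)) + 3249 = (2235 + (-1 - 5*10)) + 3249 = (2235 + (-1 - 50)) + 3249 = (2235 - 51) + 3249 = 2184 + 3249 = 5433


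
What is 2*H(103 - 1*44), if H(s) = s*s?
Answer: 6962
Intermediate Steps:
H(s) = s²
2*H(103 - 1*44) = 2*(103 - 1*44)² = 2*(103 - 44)² = 2*59² = 2*3481 = 6962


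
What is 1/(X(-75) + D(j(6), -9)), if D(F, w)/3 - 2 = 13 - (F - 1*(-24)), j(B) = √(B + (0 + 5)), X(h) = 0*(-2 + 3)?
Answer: -3/70 + √11/210 ≈ -0.027064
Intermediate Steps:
X(h) = 0 (X(h) = 0*1 = 0)
j(B) = √(5 + B) (j(B) = √(B + 5) = √(5 + B))
D(F, w) = -27 - 3*F (D(F, w) = 6 + 3*(13 - (F - 1*(-24))) = 6 + 3*(13 - (F + 24)) = 6 + 3*(13 - (24 + F)) = 6 + 3*(13 + (-24 - F)) = 6 + 3*(-11 - F) = 6 + (-33 - 3*F) = -27 - 3*F)
1/(X(-75) + D(j(6), -9)) = 1/(0 + (-27 - 3*√(5 + 6))) = 1/(0 + (-27 - 3*√11)) = 1/(-27 - 3*√11)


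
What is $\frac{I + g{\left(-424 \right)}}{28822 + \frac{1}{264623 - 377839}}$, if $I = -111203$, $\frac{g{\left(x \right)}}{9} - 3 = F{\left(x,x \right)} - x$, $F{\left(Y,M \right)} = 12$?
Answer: $- \frac{12142642432}{3263111551} \approx -3.7212$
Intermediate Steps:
$g{\left(x \right)} = 135 - 9 x$ ($g{\left(x \right)} = 27 + 9 \left(12 - x\right) = 27 - \left(-108 + 9 x\right) = 135 - 9 x$)
$\frac{I + g{\left(-424 \right)}}{28822 + \frac{1}{264623 - 377839}} = \frac{-111203 + \left(135 - -3816\right)}{28822 + \frac{1}{264623 - 377839}} = \frac{-111203 + \left(135 + 3816\right)}{28822 + \frac{1}{-113216}} = \frac{-111203 + 3951}{28822 - \frac{1}{113216}} = - \frac{107252}{\frac{3263111551}{113216}} = \left(-107252\right) \frac{113216}{3263111551} = - \frac{12142642432}{3263111551}$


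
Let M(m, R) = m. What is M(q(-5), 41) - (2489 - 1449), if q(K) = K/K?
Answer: -1039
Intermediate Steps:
q(K) = 1
M(q(-5), 41) - (2489 - 1449) = 1 - (2489 - 1449) = 1 - 1*1040 = 1 - 1040 = -1039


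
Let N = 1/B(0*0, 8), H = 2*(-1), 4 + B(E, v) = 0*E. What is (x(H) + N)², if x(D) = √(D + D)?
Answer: -63/16 - I ≈ -3.9375 - 1.0*I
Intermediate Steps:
B(E, v) = -4 (B(E, v) = -4 + 0*E = -4 + 0 = -4)
H = -2
x(D) = √2*√D (x(D) = √(2*D) = √2*√D)
N = -¼ (N = 1/(-4) = -¼ ≈ -0.25000)
(x(H) + N)² = (√2*√(-2) - ¼)² = (√2*(I*√2) - ¼)² = (2*I - ¼)² = (-¼ + 2*I)²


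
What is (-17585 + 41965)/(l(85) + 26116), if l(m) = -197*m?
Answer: 24380/9371 ≈ 2.6016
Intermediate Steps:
(-17585 + 41965)/(l(85) + 26116) = (-17585 + 41965)/(-197*85 + 26116) = 24380/(-16745 + 26116) = 24380/9371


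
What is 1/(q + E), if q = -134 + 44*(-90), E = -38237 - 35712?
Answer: -1/78043 ≈ -1.2813e-5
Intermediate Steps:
E = -73949
q = -4094 (q = -134 - 3960 = -4094)
1/(q + E) = 1/(-4094 - 73949) = 1/(-78043) = -1/78043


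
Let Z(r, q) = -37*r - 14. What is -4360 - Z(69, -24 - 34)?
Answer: -1793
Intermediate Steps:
Z(r, q) = -14 - 37*r
-4360 - Z(69, -24 - 34) = -4360 - (-14 - 37*69) = -4360 - (-14 - 2553) = -4360 - 1*(-2567) = -4360 + 2567 = -1793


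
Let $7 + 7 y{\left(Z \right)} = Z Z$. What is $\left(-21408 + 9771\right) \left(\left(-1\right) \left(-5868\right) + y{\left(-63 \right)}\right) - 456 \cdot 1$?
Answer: $-74872914$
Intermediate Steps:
$y{\left(Z \right)} = -1 + \frac{Z^{2}}{7}$ ($y{\left(Z \right)} = -1 + \frac{Z Z}{7} = -1 + \frac{Z^{2}}{7}$)
$\left(-21408 + 9771\right) \left(\left(-1\right) \left(-5868\right) + y{\left(-63 \right)}\right) - 456 \cdot 1 = \left(-21408 + 9771\right) \left(\left(-1\right) \left(-5868\right) - \left(1 - \frac{\left(-63\right)^{2}}{7}\right)\right) - 456 \cdot 1 = - 11637 \left(5868 + \left(-1 + \frac{1}{7} \cdot 3969\right)\right) - 456 = - 11637 \left(5868 + \left(-1 + 567\right)\right) - 456 = - 11637 \left(5868 + 566\right) - 456 = \left(-11637\right) 6434 - 456 = -74872458 - 456 = -74872914$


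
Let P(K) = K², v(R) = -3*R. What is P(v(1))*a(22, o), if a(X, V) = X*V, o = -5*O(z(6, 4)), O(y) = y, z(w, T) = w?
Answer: -5940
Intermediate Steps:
o = -30 (o = -5*6 = -30)
a(X, V) = V*X
P(v(1))*a(22, o) = (-3*1)²*(-30*22) = (-3)²*(-660) = 9*(-660) = -5940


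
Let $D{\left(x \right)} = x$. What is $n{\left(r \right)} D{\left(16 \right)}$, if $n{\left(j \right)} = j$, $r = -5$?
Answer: $-80$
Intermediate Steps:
$n{\left(r \right)} D{\left(16 \right)} = \left(-5\right) 16 = -80$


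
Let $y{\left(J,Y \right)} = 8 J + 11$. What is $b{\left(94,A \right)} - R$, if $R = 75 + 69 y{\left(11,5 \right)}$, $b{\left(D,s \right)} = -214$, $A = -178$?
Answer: $-7120$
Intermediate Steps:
$y{\left(J,Y \right)} = 11 + 8 J$
$R = 6906$ ($R = 75 + 69 \left(11 + 8 \cdot 11\right) = 75 + 69 \left(11 + 88\right) = 75 + 69 \cdot 99 = 75 + 6831 = 6906$)
$b{\left(94,A \right)} - R = -214 - 6906 = -7120$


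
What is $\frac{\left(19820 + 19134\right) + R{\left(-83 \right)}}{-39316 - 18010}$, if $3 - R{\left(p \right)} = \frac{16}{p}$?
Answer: $- \frac{3233447}{4758058} \approx -0.67957$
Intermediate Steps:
$R{\left(p \right)} = 3 - \frac{16}{p}$
$\frac{\left(19820 + 19134\right) + R{\left(-83 \right)}}{-39316 - 18010} = \frac{\left(19820 + 19134\right) + \left(3 - \frac{16}{-83}\right)}{-39316 - 18010} = \frac{38954 + \left(3 - - \frac{16}{83}\right)}{-57326} = \left(38954 + \left(3 + \frac{16}{83}\right)\right) \left(- \frac{1}{57326}\right) = \left(38954 + \frac{265}{83}\right) \left(- \frac{1}{57326}\right) = \frac{3233447}{83} \left(- \frac{1}{57326}\right) = - \frac{3233447}{4758058}$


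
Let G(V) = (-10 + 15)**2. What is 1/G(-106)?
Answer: 1/25 ≈ 0.040000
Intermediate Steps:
G(V) = 25 (G(V) = 5**2 = 25)
1/G(-106) = 1/25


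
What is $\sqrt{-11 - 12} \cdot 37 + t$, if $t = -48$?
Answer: $-48 + 37 i \sqrt{23} \approx -48.0 + 177.45 i$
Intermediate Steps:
$\sqrt{-11 - 12} \cdot 37 + t = \sqrt{-11 - 12} \cdot 37 - 48 = \sqrt{-23} \cdot 37 - 48 = i \sqrt{23} \cdot 37 - 48 = 37 i \sqrt{23} - 48 = -48 + 37 i \sqrt{23}$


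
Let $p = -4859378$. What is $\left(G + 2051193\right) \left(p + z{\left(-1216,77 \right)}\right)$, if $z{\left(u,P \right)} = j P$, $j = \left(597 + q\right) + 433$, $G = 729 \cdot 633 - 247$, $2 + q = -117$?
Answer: $-12032478332093$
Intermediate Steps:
$q = -119$ ($q = -2 - 117 = -119$)
$G = 461210$ ($G = 461457 - 247 = 461210$)
$j = 911$ ($j = \left(597 - 119\right) + 433 = 478 + 433 = 911$)
$z{\left(u,P \right)} = 911 P$
$\left(G + 2051193\right) \left(p + z{\left(-1216,77 \right)}\right) = \left(461210 + 2051193\right) \left(-4859378 + 911 \cdot 77\right) = 2512403 \left(-4859378 + 70147\right) = 2512403 \left(-4789231\right) = -12032478332093$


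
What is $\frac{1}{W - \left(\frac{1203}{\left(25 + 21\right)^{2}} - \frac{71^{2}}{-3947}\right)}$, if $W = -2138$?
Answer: $- \frac{8351852}{17871674573} \approx -0.00046732$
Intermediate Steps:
$\frac{1}{W - \left(\frac{1203}{\left(25 + 21\right)^{2}} - \frac{71^{2}}{-3947}\right)} = \frac{1}{-2138 - \left(\frac{1203}{\left(25 + 21\right)^{2}} - \frac{71^{2}}{-3947}\right)} = \frac{1}{-2138 - \left(\frac{5041}{3947} + \frac{1203}{46^{2}}\right)} = \frac{1}{-2138 - \left(\frac{5041}{3947} + \frac{1203}{2116}\right)} = \frac{1}{-2138 - \frac{15414997}{8351852}} = \frac{1}{- \frac{17871674573}{8351852}} = - \frac{8351852}{17871674573}$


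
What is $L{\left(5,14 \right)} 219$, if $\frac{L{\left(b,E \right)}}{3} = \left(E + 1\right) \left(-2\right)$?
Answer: $-19710$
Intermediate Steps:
$L{\left(b,E \right)} = -6 - 6 E$ ($L{\left(b,E \right)} = 3 \left(E + 1\right) \left(-2\right) = 3 \left(1 + E\right) \left(-2\right) = 3 \left(-2 - 2 E\right) = -6 - 6 E$)
$L{\left(5,14 \right)} 219 = \left(-6 - 84\right) 219 = \left(-90\right) 219 = -19710$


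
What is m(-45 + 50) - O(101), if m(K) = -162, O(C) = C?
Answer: -263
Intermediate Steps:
m(-45 + 50) - O(101) = -162 - 1*101 = -162 - 101 = -263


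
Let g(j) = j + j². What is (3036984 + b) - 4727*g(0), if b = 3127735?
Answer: 6164719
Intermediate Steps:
(3036984 + b) - 4727*g(0) = (3036984 + 3127735) - 0*(1 + 0) = 6164719 - 0 = 6164719 - 4727*0 = 6164719 + 0 = 6164719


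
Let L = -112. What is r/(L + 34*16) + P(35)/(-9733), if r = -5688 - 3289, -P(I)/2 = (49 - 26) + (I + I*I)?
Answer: -86264629/4204656 ≈ -20.516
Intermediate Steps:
P(I) = -46 - 2*I - 2*I**2 (P(I) = -2*((49 - 26) + (I + I*I)) = -2*(23 + (I + I**2)) = -2*(23 + I + I**2) = -46 - 2*I - 2*I**2)
r = -8977
r/(L + 34*16) + P(35)/(-9733) = -8977/(-112 + 34*16) + (-46 - 2*35 - 2*35**2)/(-9733) = -8977/(-112 + 544) + (-46 - 70 - 2*1225)*(-1/9733) = -8977/432 + (-46 - 70 - 2450)*(-1/9733) = -8977*1/432 - 2566*(-1/9733) = -8977/432 + 2566/9733 = -86264629/4204656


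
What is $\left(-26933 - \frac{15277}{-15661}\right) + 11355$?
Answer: $- \frac{243951781}{15661} \approx -15577.0$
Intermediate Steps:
$\left(-26933 - \frac{15277}{-15661}\right) + 11355 = \left(-26933 - - \frac{15277}{15661}\right) + 11355 = \left(-26933 + \frac{15277}{15661}\right) + 11355 = - \frac{421782436}{15661} + 11355 = - \frac{243951781}{15661}$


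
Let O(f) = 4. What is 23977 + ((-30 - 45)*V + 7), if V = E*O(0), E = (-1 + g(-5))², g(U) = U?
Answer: 13184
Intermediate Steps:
E = 36 (E = (-1 - 5)² = (-6)² = 36)
V = 144 (V = 36*4 = 144)
23977 + ((-30 - 45)*V + 7) = 23977 + ((-30 - 45)*144 + 7) = 23977 + (-75*144 + 7) = 23977 + (-10800 + 7) = 23977 - 10793 = 13184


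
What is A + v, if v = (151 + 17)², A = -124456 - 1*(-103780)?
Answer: 7548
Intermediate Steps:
A = -20676 (A = -124456 + 103780 = -20676)
v = 28224 (v = 168² = 28224)
A + v = -20676 + 28224 = 7548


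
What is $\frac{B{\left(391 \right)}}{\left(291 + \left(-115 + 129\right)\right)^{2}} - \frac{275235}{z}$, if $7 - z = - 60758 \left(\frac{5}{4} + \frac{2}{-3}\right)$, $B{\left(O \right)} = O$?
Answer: $- \frac{520472039}{67071025} \approx -7.76$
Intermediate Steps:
$z = \frac{212695}{6}$ ($z = 7 - - 60758 \left(\frac{5}{4} + \frac{2}{-3}\right) = 7 - - 60758 \left(5 \cdot \frac{1}{4} + 2 \left(- \frac{1}{3}\right)\right) = 7 - - 60758 \left(\frac{5}{4} - \frac{2}{3}\right) = 7 - \left(-60758\right) \frac{7}{12} = 7 - - \frac{212653}{6} = 7 + \frac{212653}{6} = \frac{212695}{6} \approx 35449.0$)
$\frac{B{\left(391 \right)}}{\left(291 + \left(-115 + 129\right)\right)^{2}} - \frac{275235}{z} = \frac{391}{\left(291 + \left(-115 + 129\right)\right)^{2}} - \frac{275235}{\frac{212695}{6}} = \frac{391}{\left(291 + 14\right)^{2}} - \frac{5598}{721} = \frac{391}{305^{2}} - \frac{5598}{721} = \frac{391}{93025} - \frac{5598}{721} = - \frac{520472039}{67071025}$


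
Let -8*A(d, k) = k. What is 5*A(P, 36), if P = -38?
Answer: -45/2 ≈ -22.500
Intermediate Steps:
A(d, k) = -k/8
5*A(P, 36) = 5*(-⅛*36) = 5*(-9/2) = -45/2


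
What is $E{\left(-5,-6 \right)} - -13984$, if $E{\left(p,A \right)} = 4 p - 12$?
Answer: $13952$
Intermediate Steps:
$E{\left(p,A \right)} = -12 + 4 p$
$E{\left(-5,-6 \right)} - -13984 = \left(-12 + 4 \left(-5\right)\right) - -13984 = \left(-12 - 20\right) + 13984 = -32 + 13984 = 13952$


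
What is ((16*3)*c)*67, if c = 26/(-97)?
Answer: -83616/97 ≈ -862.02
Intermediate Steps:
c = -26/97 (c = 26*(-1/97) = -26/97 ≈ -0.26804)
((16*3)*c)*67 = ((16*3)*(-26/97))*67 = (48*(-26/97))*67 = -1248/97*67 = -83616/97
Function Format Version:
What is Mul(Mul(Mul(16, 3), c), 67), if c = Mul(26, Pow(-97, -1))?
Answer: Rational(-83616, 97) ≈ -862.02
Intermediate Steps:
c = Rational(-26, 97) (c = Mul(26, Rational(-1, 97)) = Rational(-26, 97) ≈ -0.26804)
Mul(Mul(Mul(16, 3), c), 67) = Mul(Mul(Mul(16, 3), Rational(-26, 97)), 67) = Mul(Mul(48, Rational(-26, 97)), 67) = Mul(Rational(-1248, 97), 67) = Rational(-83616, 97)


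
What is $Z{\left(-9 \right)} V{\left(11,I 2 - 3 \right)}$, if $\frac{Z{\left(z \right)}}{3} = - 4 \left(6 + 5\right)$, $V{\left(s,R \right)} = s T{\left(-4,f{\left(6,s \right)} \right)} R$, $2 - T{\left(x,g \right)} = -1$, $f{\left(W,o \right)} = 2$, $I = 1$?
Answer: $4356$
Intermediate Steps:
$T{\left(x,g \right)} = 3$ ($T{\left(x,g \right)} = 2 - -1 = 2 + 1 = 3$)
$V{\left(s,R \right)} = 3 R s$ ($V{\left(s,R \right)} = s 3 R = 3 s R = 3 R s$)
$Z{\left(z \right)} = -132$ ($Z{\left(z \right)} = 3 \left(- 4 \left(6 + 5\right)\right) = 3 \left(\left(-4\right) 11\right) = 3 \left(-44\right) = -132$)
$Z{\left(-9 \right)} V{\left(11,I 2 - 3 \right)} = - 132 \cdot 3 \left(1 \cdot 2 - 3\right) 11 = - 132 \cdot 3 \left(2 - 3\right) 11 = - 132 \cdot 3 \left(-1\right) 11 = \left(-132\right) \left(-33\right) = 4356$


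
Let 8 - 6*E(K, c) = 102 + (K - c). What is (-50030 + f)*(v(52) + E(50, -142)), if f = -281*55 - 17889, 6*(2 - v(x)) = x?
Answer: 13589962/3 ≈ 4.5300e+6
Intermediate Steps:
E(K, c) = -47/3 - K/6 + c/6 (E(K, c) = 4/3 - (102 + (K - c))/6 = 4/3 - (102 + K - c)/6 = 4/3 + (-17 - K/6 + c/6) = -47/3 - K/6 + c/6)
v(x) = 2 - x/6
f = -33344 (f = -15455 - 17889 = -33344)
(-50030 + f)*(v(52) + E(50, -142)) = (-50030 - 33344)*((2 - 1/6*52) + (-47/3 - 1/6*50 + (1/6)*(-142))) = -83374*((2 - 26/3) + (-47/3 - 25/3 - 71/3)) = -83374*(-20/3 - 143/3) = -83374*(-163/3) = 13589962/3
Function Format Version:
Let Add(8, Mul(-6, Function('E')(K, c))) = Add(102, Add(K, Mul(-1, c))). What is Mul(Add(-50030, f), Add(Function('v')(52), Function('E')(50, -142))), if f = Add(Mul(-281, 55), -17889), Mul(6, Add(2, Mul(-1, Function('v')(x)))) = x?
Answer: Rational(13589962, 3) ≈ 4.5300e+6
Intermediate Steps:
Function('E')(K, c) = Add(Rational(-47, 3), Mul(Rational(-1, 6), K), Mul(Rational(1, 6), c)) (Function('E')(K, c) = Add(Rational(4, 3), Mul(Rational(-1, 6), Add(102, Add(K, Mul(-1, c))))) = Add(Rational(4, 3), Mul(Rational(-1, 6), Add(102, K, Mul(-1, c)))) = Add(Rational(4, 3), Add(-17, Mul(Rational(-1, 6), K), Mul(Rational(1, 6), c))) = Add(Rational(-47, 3), Mul(Rational(-1, 6), K), Mul(Rational(1, 6), c)))
Function('v')(x) = Add(2, Mul(Rational(-1, 6), x))
f = -33344 (f = Add(-15455, -17889) = -33344)
Mul(Add(-50030, f), Add(Function('v')(52), Function('E')(50, -142))) = Mul(Add(-50030, -33344), Add(Add(2, Mul(Rational(-1, 6), 52)), Add(Rational(-47, 3), Mul(Rational(-1, 6), 50), Mul(Rational(1, 6), -142)))) = Mul(-83374, Add(Add(2, Rational(-26, 3)), Add(Rational(-47, 3), Rational(-25, 3), Rational(-71, 3)))) = Mul(-83374, Add(Rational(-20, 3), Rational(-143, 3))) = Mul(-83374, Rational(-163, 3)) = Rational(13589962, 3)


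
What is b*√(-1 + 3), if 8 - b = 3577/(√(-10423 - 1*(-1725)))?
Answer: √2*(69584 + 3577*I*√8698)/8698 ≈ 11.314 + 54.241*I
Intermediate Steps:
b = 8 + 3577*I*√8698/8698 (b = 8 - 3577/(√(-10423 - 1*(-1725))) = 8 - 3577/(√(-10423 + 1725)) = 8 - 3577/(√(-8698)) = 8 - 3577/(I*√8698) = 8 - 3577*(-I*√8698/8698) = 8 - (-3577)*I*√8698/8698 = 8 + 3577*I*√8698/8698 ≈ 8.0 + 38.354*I)
b*√(-1 + 3) = (8 + 3577*I*√8698/8698)*√(-1 + 3) = (8 + 3577*I*√8698/8698)*√2 = √2*(8 + 3577*I*√8698/8698)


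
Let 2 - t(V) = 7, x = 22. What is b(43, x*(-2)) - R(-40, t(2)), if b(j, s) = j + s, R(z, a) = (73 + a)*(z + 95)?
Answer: -3741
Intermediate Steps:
t(V) = -5 (t(V) = 2 - 1*7 = 2 - 7 = -5)
R(z, a) = (73 + a)*(95 + z)
b(43, x*(-2)) - R(-40, t(2)) = (43 + 22*(-2)) - (6935 + 73*(-40) + 95*(-5) - 5*(-40)) = (43 - 44) - (6935 - 2920 - 475 + 200) = -1 - 1*3740 = -1 - 3740 = -3741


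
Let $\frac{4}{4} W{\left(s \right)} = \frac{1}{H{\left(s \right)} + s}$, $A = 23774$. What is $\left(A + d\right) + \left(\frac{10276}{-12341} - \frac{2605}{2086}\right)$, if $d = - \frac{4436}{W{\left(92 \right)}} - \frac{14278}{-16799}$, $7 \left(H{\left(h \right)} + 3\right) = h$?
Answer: $- \frac{3789188606594815}{8825757826} \approx -4.2933 \cdot 10^{5}$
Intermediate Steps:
$H{\left(h \right)} = -3 + \frac{h}{7}$
$W{\left(s \right)} = \frac{1}{-3 + \frac{8 s}{7}}$ ($W{\left(s \right)} = \frac{1}{\left(-3 + \frac{s}{7}\right) + s} = \frac{1}{-3 + \frac{8 s}{7}}$)
$d = - \frac{53281960314}{117593}$ ($d = - \frac{4436}{7 \frac{1}{-21 + 8 \cdot 92}} - \frac{14278}{-16799} = - \frac{4436}{7 \frac{1}{-21 + 736}} - - \frac{14278}{16799} = - \frac{4436}{7 \cdot \frac{1}{715}} + \frac{14278}{16799} = - \frac{4436}{\frac{7}{715}} + \frac{14278}{16799} = \left(-4436\right) \frac{715}{7} + \frac{14278}{16799} = - \frac{3171740}{7} + \frac{14278}{16799} = - \frac{53281960314}{117593} \approx -4.5311 \cdot 10^{5}$)
$\left(A + d\right) + \left(\frac{10276}{-12341} - \frac{2605}{2086}\right) = \left(23774 - \frac{53281960314}{117593}\right) + \left(\frac{10276}{-12341} - \frac{2605}{2086}\right) = - \frac{50486304332}{117593} + \left(10276 \left(- \frac{1}{12341}\right) - \frac{2605}{2086}\right) = - \frac{50486304332}{117593} - \frac{7654863}{3677618} = - \frac{3789188606594815}{8825757826}$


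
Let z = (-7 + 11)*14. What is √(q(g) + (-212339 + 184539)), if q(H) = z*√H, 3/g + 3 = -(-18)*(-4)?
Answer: 2*√(-173750 + 70*I)/5 ≈ 0.033587 + 166.73*I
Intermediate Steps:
z = 56 (z = 4*14 = 56)
g = -1/25 (g = 3/(-3 - (-18)*(-4)) = 3/(-3 - 18*4) = 3/(-3 - 72) = 3/(-75) = 3*(-1/75) = -1/25 ≈ -0.040000)
q(H) = 56*√H
√(q(g) + (-212339 + 184539)) = √(56*√(-1/25) + (-212339 + 184539)) = √(56*(I/5) - 27800) = √(56*I/5 - 27800) = √(-27800 + 56*I/5)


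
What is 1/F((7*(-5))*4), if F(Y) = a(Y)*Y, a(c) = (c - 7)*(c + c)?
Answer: -1/5762400 ≈ -1.7354e-7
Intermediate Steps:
a(c) = 2*c*(-7 + c) (a(c) = (-7 + c)*(2*c) = 2*c*(-7 + c))
F(Y) = 2*Y²*(-7 + Y) (F(Y) = (2*Y*(-7 + Y))*Y = 2*Y²*(-7 + Y))
1/F((7*(-5))*4) = 1/(2*((7*(-5))*4)²*(-7 + (7*(-5))*4)) = 1/(2*(-35*4)²*(-7 - 35*4)) = 1/(2*(-140)²*(-7 - 140)) = 1/(2*19600*(-147)) = 1/(-5762400) = -1/5762400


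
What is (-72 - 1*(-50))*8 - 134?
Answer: -310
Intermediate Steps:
(-72 - 1*(-50))*8 - 134 = (-72 + 50)*8 - 134 = -22*8 - 134 = -176 - 134 = -310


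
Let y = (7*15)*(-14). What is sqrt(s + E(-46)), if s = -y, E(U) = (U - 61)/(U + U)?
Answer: sqrt(3112981)/46 ≈ 38.356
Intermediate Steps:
E(U) = (-61 + U)/(2*U) (E(U) = (-61 + U)/((2*U)) = (-61 + U)*(1/(2*U)) = (-61 + U)/(2*U))
y = -1470 (y = 105*(-14) = -1470)
s = 1470 (s = -1*(-1470) = 1470)
sqrt(s + E(-46)) = sqrt(1470 + (1/2)*(-61 - 46)/(-46)) = sqrt(1470 + (1/2)*(-1/46)*(-107)) = sqrt(1470 + 107/92) = sqrt(135347/92) = sqrt(3112981)/46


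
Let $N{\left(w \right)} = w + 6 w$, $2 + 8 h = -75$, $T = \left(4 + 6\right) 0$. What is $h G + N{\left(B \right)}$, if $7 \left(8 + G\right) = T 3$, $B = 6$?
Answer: $119$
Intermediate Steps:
$T = 0$ ($T = 10 \cdot 0 = 0$)
$h = - \frac{77}{8}$ ($h = - \frac{1}{4} + \frac{1}{8} \left(-75\right) = - \frac{1}{4} - \frac{75}{8} = - \frac{77}{8} \approx -9.625$)
$N{\left(w \right)} = 7 w$
$G = -8$ ($G = -8 + \frac{0 \cdot 3}{7} = -8 + \frac{1}{7} \cdot 0 = -8 + 0 = -8$)
$h G + N{\left(B \right)} = \left(- \frac{77}{8}\right) \left(-8\right) + 7 \cdot 6 = 77 + 42 = 119$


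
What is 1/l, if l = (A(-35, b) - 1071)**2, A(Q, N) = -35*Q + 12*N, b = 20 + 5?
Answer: 1/206116 ≈ 4.8516e-6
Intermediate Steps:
b = 25
l = 206116 (l = ((-35*(-35) + 12*25) - 1071)**2 = ((1225 + 300) - 1071)**2 = (1525 - 1071)**2 = 454**2 = 206116)
1/l = 1/206116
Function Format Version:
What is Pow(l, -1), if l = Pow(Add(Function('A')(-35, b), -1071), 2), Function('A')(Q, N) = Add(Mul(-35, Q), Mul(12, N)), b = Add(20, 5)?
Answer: Rational(1, 206116) ≈ 4.8516e-6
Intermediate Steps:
b = 25
l = 206116 (l = Pow(Add(Add(Mul(-35, -35), Mul(12, 25)), -1071), 2) = Pow(Add(Add(1225, 300), -1071), 2) = Pow(Add(1525, -1071), 2) = Pow(454, 2) = 206116)
Pow(l, -1) = Pow(206116, -1) = Rational(1, 206116)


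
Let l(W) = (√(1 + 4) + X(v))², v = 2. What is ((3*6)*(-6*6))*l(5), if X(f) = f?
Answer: -5832 - 2592*√5 ≈ -11628.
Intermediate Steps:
l(W) = (2 + √5)² (l(W) = (√(1 + 4) + 2)² = (√5 + 2)² = (2 + √5)²)
((3*6)*(-6*6))*l(5) = ((3*6)*(-6*6))*(2 + √5)² = (18*(-36))*(2 + √5)² = -648*(2 + √5)²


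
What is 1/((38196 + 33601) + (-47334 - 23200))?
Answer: 1/1263 ≈ 0.00079177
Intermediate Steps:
1/((38196 + 33601) + (-47334 - 23200)) = 1/(71797 - 70534) = 1/1263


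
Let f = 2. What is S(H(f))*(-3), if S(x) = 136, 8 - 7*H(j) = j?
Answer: -408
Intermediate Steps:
H(j) = 8/7 - j/7
S(H(f))*(-3) = 136*(-3) = -408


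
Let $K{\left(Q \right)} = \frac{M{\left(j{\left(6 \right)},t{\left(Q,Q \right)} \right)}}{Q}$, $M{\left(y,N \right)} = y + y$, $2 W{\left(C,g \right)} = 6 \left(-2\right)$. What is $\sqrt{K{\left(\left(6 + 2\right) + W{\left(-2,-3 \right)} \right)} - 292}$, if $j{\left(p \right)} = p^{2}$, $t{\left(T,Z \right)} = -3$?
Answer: $16 i \approx 16.0 i$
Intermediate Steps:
$W{\left(C,g \right)} = -6$ ($W{\left(C,g \right)} = \frac{6 \left(-2\right)}{2} = \frac{1}{2} \left(-12\right) = -6$)
$M{\left(y,N \right)} = 2 y$
$K{\left(Q \right)} = \frac{72}{Q}$ ($K{\left(Q \right)} = \frac{2 \cdot 6^{2}}{Q} = \frac{2 \cdot 36}{Q} = \frac{72}{Q}$)
$\sqrt{K{\left(\left(6 + 2\right) + W{\left(-2,-3 \right)} \right)} - 292} = \sqrt{\frac{72}{\left(6 + 2\right) - 6} - 292} = \sqrt{\frac{72}{8 - 6} - 292} = \sqrt{\frac{72}{2} - 292} = \sqrt{72 \cdot \frac{1}{2} - 292} = \sqrt{36 - 292} = \sqrt{-256} = 16 i$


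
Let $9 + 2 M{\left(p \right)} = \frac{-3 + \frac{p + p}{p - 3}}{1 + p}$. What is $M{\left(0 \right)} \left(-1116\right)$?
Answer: $6696$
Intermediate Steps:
$M{\left(p \right)} = - \frac{9}{2} + \frac{-3 + \frac{2 p}{-3 + p}}{2 \left(1 + p\right)}$ ($M{\left(p \right)} = - \frac{9}{2} + \frac{\left(-3 + \frac{p + p}{p - 3}\right) \frac{1}{1 + p}}{2} = - \frac{9}{2} + \frac{\left(-3 + \frac{2 p}{-3 + p}\right) \frac{1}{1 + p}}{2} = - \frac{9}{2} + \frac{\frac{1}{1 + p} \left(-3 + \frac{2 p}{-3 + p}\right)}{2} = - \frac{9}{2} + \frac{-3 + \frac{2 p}{-3 + p}}{2 \left(1 + p\right)}$)
$M{\left(0 \right)} \left(-1116\right) = \frac{-36 - 0 + 9 \cdot 0^{2}}{2 \left(3 - 0^{2} + 2 \cdot 0\right)} \left(-1116\right) = \frac{-36 + 0 + 9 \cdot 0}{2 \left(3 - 0 + 0\right)} \left(-1116\right) = \frac{-36 + 0 + 0}{2 \left(3 + 0 + 0\right)} \left(-1116\right) = \frac{1}{2} \cdot \frac{1}{3} \left(-36\right) \left(-1116\right) = \left(-6\right) \left(-1116\right) = 6696$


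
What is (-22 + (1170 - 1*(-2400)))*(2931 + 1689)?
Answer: 16391760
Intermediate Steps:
(-22 + (1170 - 1*(-2400)))*(2931 + 1689) = (-22 + (1170 + 2400))*4620 = (-22 + 3570)*4620 = 3548*4620 = 16391760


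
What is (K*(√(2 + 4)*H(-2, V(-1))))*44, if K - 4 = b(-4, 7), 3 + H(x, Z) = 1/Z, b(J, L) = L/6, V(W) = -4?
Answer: -4433*√6/6 ≈ -1809.8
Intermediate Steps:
b(J, L) = L/6 (b(J, L) = L*(⅙) = L/6)
H(x, Z) = -3 + 1/Z
K = 31/6 (K = 4 + (⅙)*7 = 4 + 7/6 = 31/6 ≈ 5.1667)
(K*(√(2 + 4)*H(-2, V(-1))))*44 = (31*(√(2 + 4)*(-3 + 1/(-4)))/6)*44 = (31*(√6*(-3 - ¼))/6)*44 = (31*(√6*(-13/4))/6)*44 = (31*(-13*√6/4)/6)*44 = -403*√6/24*44 = -4433*√6/6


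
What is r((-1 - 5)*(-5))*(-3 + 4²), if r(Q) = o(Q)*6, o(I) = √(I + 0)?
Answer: 78*√30 ≈ 427.22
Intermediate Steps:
o(I) = √I
r(Q) = 6*√Q (r(Q) = √Q*6 = 6*√Q)
r((-1 - 5)*(-5))*(-3 + 4²) = (6*√((-1 - 5)*(-5)))*(-3 + 4²) = (6*√(-6*(-5)))*(-3 + 16) = (6*√30)*13 = 78*√30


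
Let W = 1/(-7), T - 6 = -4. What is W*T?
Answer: -2/7 ≈ -0.28571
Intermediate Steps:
T = 2 (T = 6 - 4 = 2)
W = -⅐ ≈ -0.14286
W*T = -⅐*2 = -2/7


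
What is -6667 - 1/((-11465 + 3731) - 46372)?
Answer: -360724701/54106 ≈ -6667.0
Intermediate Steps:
-6667 - 1/((-11465 + 3731) - 46372) = -6667 - 1/(-7734 - 46372) = -6667 - 1/(-54106) = -6667 - 1*(-1/54106) = -6667 + 1/54106 = -360724701/54106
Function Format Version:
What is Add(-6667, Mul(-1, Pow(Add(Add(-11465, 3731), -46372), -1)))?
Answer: Rational(-360724701, 54106) ≈ -6667.0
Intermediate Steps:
Add(-6667, Mul(-1, Pow(Add(Add(-11465, 3731), -46372), -1))) = Add(-6667, Mul(-1, Pow(Add(-7734, -46372), -1))) = Add(-6667, Mul(-1, Pow(-54106, -1))) = Add(-6667, Mul(-1, Rational(-1, 54106))) = Add(-6667, Rational(1, 54106)) = Rational(-360724701, 54106)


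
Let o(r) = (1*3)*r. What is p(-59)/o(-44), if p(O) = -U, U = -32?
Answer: -8/33 ≈ -0.24242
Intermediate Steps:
o(r) = 3*r
p(O) = 32 (p(O) = -1*(-32) = 32)
p(-59)/o(-44) = 32/((3*(-44))) = 32/(-132) = 32*(-1/132) = -8/33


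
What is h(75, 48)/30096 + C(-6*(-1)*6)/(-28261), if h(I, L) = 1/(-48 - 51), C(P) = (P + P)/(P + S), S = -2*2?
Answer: -6732145/84203762544 ≈ -7.9951e-5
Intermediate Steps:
S = -4
C(P) = 2*P/(-4 + P) (C(P) = (P + P)/(P - 4) = (2*P)/(-4 + P) = 2*P/(-4 + P))
h(I, L) = -1/99 (h(I, L) = 1/(-99) = -1/99)
h(75, 48)/30096 + C(-6*(-1)*6)/(-28261) = -1/99/30096 + (2*(-6*(-1)*6)/(-4 - 6*(-1)*6))/(-28261) = -1/99*1/30096 + (2*(6*6)/(-4 + 6*6))*(-1/28261) = -1/2979504 + (2*36/(-4 + 36))*(-1/28261) = -1/2979504 + (2*36/32)*(-1/28261) = -1/2979504 + (2*36*(1/32))*(-1/28261) = -1/2979504 + (9/4)*(-1/28261) = -1/2979504 - 9/113044 = -6732145/84203762544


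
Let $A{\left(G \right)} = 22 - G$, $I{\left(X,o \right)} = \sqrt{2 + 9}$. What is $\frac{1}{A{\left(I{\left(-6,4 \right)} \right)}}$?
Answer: $\frac{2}{43} + \frac{\sqrt{11}}{473} \approx 0.053524$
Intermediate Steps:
$I{\left(X,o \right)} = \sqrt{11}$
$\frac{1}{A{\left(I{\left(-6,4 \right)} \right)}} = \frac{1}{22 - \sqrt{11}}$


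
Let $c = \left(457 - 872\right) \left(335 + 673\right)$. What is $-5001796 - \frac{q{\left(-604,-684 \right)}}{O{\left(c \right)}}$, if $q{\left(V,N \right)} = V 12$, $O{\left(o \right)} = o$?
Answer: $- \frac{43590652291}{8715} \approx -5.0018 \cdot 10^{6}$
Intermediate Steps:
$c = -418320$ ($c = \left(-415\right) 1008 = -418320$)
$q{\left(V,N \right)} = 12 V$
$-5001796 - \frac{q{\left(-604,-684 \right)}}{O{\left(c \right)}} = -5001796 - \frac{12 \left(-604\right)}{-418320} = -5001796 - \left(-7248\right) \left(- \frac{1}{418320}\right) = -5001796 - \frac{151}{8715} = - \frac{43590652291}{8715}$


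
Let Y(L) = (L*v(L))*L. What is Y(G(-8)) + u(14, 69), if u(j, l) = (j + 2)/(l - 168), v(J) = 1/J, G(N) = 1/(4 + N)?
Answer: -163/396 ≈ -0.41162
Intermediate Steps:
Y(L) = L (Y(L) = (L/L)*L = 1*L = L)
u(j, l) = (2 + j)/(-168 + l)
Y(G(-8)) + u(14, 69) = 1/(4 - 8) + (2 + 14)/(-168 + 69) = 1/(-4) + 16/(-99) = -¼ - 1/99*16 = -¼ - 16/99 = -163/396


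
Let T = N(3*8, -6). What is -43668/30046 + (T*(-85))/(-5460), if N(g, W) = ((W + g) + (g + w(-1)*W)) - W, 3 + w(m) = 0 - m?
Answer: -709939/1367093 ≈ -0.51931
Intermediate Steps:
w(m) = -3 - m (w(m) = -3 + (0 - m) = -3 - m)
N(g, W) = -2*W + 2*g (N(g, W) = ((W + g) + (g + (-3 - 1*(-1))*W)) - W = ((W + g) + (g + (-3 + 1)*W)) - W = ((W + g) + (g - 2*W)) - W = (-W + 2*g) - W = -2*W + 2*g)
T = 60 (T = -2*(-6) + 2*(3*8) = 12 + 2*24 = 12 + 48 = 60)
-43668/30046 + (T*(-85))/(-5460) = -43668/30046 + (60*(-85))/(-5460) = -43668*1/30046 - 5100*(-1/5460) = -21834/15023 + 85/91 = -709939/1367093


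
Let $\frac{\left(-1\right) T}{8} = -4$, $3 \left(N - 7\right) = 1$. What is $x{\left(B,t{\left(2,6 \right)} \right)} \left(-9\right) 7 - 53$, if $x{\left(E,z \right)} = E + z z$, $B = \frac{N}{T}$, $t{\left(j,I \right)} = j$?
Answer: $- \frac{5111}{16} \approx -319.44$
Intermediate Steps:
$N = \frac{22}{3}$ ($N = 7 + \frac{1}{3} \cdot 1 = 7 + \frac{1}{3} = \frac{22}{3} \approx 7.3333$)
$T = 32$ ($T = \left(-8\right) \left(-4\right) = 32$)
$B = \frac{11}{48}$ ($B = \frac{22}{3 \cdot 32} = \frac{22}{3} \cdot \frac{1}{32} = \frac{11}{48} \approx 0.22917$)
$x{\left(E,z \right)} = E + z^{2}$
$x{\left(B,t{\left(2,6 \right)} \right)} \left(-9\right) 7 - 53 = \left(\frac{11}{48} + 2^{2}\right) \left(-9\right) 7 - 53 = \left(\frac{11}{48} + 4\right) \left(-9\right) 7 - 53 = \frac{203}{48} \left(-9\right) 7 - 53 = \left(- \frac{609}{16}\right) 7 - 53 = - \frac{4263}{16} - 53 = - \frac{5111}{16}$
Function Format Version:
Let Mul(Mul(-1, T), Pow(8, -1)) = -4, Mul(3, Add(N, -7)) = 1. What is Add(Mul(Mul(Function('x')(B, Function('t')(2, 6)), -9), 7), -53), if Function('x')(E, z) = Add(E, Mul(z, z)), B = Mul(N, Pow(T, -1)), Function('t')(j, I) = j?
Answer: Rational(-5111, 16) ≈ -319.44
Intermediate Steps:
N = Rational(22, 3) (N = Add(7, Mul(Rational(1, 3), 1)) = Add(7, Rational(1, 3)) = Rational(22, 3) ≈ 7.3333)
T = 32 (T = Mul(-8, -4) = 32)
B = Rational(11, 48) (B = Mul(Rational(22, 3), Pow(32, -1)) = Mul(Rational(22, 3), Rational(1, 32)) = Rational(11, 48) ≈ 0.22917)
Function('x')(E, z) = Add(E, Pow(z, 2))
Add(Mul(Mul(Function('x')(B, Function('t')(2, 6)), -9), 7), -53) = Add(Mul(Mul(Add(Rational(11, 48), Pow(2, 2)), -9), 7), -53) = Add(Mul(Mul(Add(Rational(11, 48), 4), -9), 7), -53) = Add(Mul(Mul(Rational(203, 48), -9), 7), -53) = Add(Mul(Rational(-609, 16), 7), -53) = Add(Rational(-4263, 16), -53) = Rational(-5111, 16)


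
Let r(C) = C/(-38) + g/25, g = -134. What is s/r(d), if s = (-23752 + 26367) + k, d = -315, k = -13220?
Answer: -10074750/2783 ≈ -3620.1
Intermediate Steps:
r(C) = -134/25 - C/38 (r(C) = C/(-38) - 134/25 = C*(-1/38) - 134*1/25 = -C/38 - 134/25 = -134/25 - C/38)
s = -10605 (s = (-23752 + 26367) - 13220 = 2615 - 13220 = -10605)
s/r(d) = -10605/(-134/25 - 1/38*(-315)) = -10605/(-134/25 + 315/38) = -10605/2783/950 = -10605*950/2783 = -10074750/2783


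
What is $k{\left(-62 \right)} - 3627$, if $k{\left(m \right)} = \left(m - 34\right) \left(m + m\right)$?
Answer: $8277$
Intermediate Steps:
$k{\left(m \right)} = 2 m \left(-34 + m\right)$ ($k{\left(m \right)} = \left(-34 + m\right) 2 m = 2 m \left(-34 + m\right)$)
$k{\left(-62 \right)} - 3627 = 2 \left(-62\right) \left(-34 - 62\right) - 3627 = 2 \left(-62\right) \left(-96\right) - 3627 = 11904 - 3627 = 8277$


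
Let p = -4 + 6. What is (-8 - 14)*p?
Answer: -44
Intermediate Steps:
p = 2
(-8 - 14)*p = (-8 - 14)*2 = -22*2 = -44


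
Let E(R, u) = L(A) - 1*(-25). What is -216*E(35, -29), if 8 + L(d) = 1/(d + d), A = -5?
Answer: -18252/5 ≈ -3650.4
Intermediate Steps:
L(d) = -8 + 1/(2*d) (L(d) = -8 + 1/(d + d) = -8 + 1/(2*d))
E(R, u) = 169/10 (E(R, u) = (-8 + (½)/(-5)) - 1*(-25) = (-8 + (½)*(-⅕)) + 25 = (-8 - ⅒) + 25 = -81/10 + 25 = 169/10)
-216*E(35, -29) = -216*169/10 = -18252/5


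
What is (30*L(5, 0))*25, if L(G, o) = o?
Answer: 0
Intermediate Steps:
(30*L(5, 0))*25 = (30*0)*25 = 0*25 = 0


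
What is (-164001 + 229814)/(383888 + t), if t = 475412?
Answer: 65813/859300 ≈ 0.076589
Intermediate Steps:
(-164001 + 229814)/(383888 + t) = (-164001 + 229814)/(383888 + 475412) = 65813/859300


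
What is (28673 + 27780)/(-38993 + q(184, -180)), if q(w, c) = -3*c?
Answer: -56453/38453 ≈ -1.4681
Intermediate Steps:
(28673 + 27780)/(-38993 + q(184, -180)) = (28673 + 27780)/(-38993 - 3*(-180)) = 56453/(-38993 + 540) = 56453/(-38453) = 56453*(-1/38453) = -56453/38453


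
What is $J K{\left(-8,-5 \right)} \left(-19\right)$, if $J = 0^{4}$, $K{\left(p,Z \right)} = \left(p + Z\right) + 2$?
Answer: $0$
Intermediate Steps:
$K{\left(p,Z \right)} = 2 + Z + p$ ($K{\left(p,Z \right)} = \left(Z + p\right) + 2 = 2 + Z + p$)
$J = 0$
$J K{\left(-8,-5 \right)} \left(-19\right) = 0 \left(2 - 5 - 8\right) \left(-19\right) = 0 \left(-11\right) \left(-19\right) = 0 \left(-19\right) = 0$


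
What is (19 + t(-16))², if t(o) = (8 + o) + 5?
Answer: 256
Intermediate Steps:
t(o) = 13 + o
(19 + t(-16))² = (19 + (13 - 16))² = (19 - 3)² = 16² = 256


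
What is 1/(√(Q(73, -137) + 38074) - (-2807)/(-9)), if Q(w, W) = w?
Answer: -25263/4789342 - 81*√38147/4789342 ≈ -0.0085781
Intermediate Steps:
1/(√(Q(73, -137) + 38074) - (-2807)/(-9)) = 1/(√(73 + 38074) - (-2807)/(-9)) = 1/(√38147 - (-2807)*(-1)/9) = 1/(√38147 - 401*7/9) = 1/(√38147 - 2807/9) = 1/(-2807/9 + √38147)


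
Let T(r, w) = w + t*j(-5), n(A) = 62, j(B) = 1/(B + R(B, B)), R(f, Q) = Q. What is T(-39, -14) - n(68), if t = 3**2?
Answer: -769/10 ≈ -76.900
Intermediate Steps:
t = 9
j(B) = 1/(2*B) (j(B) = 1/(B + B) = 1/(2*B))
T(r, w) = -9/10 + w (T(r, w) = w + 9*((1/2)/(-5)) = w + 9*((1/2)*(-1/5)) = w + 9*(-1/10) = w - 9/10 = -9/10 + w)
T(-39, -14) - n(68) = (-9/10 - 14) - 1*62 = -149/10 - 62 = -769/10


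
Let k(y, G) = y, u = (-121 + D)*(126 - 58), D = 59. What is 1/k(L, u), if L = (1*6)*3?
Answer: 1/18 ≈ 0.055556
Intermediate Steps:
L = 18 (L = 6*3 = 18)
u = -4216 (u = (-121 + 59)*(126 - 58) = -62*68 = -4216)
1/k(L, u) = 1/18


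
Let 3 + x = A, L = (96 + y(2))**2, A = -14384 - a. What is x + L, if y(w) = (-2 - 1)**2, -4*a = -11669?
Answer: -25117/4 ≈ -6279.3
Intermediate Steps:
a = 11669/4 (a = -1/4*(-11669) = 11669/4 ≈ 2917.3)
y(w) = 9 (y(w) = (-3)**2 = 9)
A = -69205/4 (A = -14384 - 1*11669/4 = -14384 - 11669/4 = -69205/4 ≈ -17301.)
L = 11025 (L = (96 + 9)**2 = 105**2 = 11025)
x = -69217/4 (x = -3 - 69205/4 = -69217/4 ≈ -17304.)
x + L = -69217/4 + 11025 = -25117/4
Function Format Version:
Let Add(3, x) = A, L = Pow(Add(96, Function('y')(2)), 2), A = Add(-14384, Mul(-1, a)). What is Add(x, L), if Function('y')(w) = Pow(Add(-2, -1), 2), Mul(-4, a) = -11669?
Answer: Rational(-25117, 4) ≈ -6279.3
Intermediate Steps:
a = Rational(11669, 4) (a = Mul(Rational(-1, 4), -11669) = Rational(11669, 4) ≈ 2917.3)
Function('y')(w) = 9 (Function('y')(w) = Pow(-3, 2) = 9)
A = Rational(-69205, 4) (A = Add(-14384, Mul(-1, Rational(11669, 4))) = Add(-14384, Rational(-11669, 4)) = Rational(-69205, 4) ≈ -17301.)
L = 11025 (L = Pow(Add(96, 9), 2) = Pow(105, 2) = 11025)
x = Rational(-69217, 4) (x = Add(-3, Rational(-69205, 4)) = Rational(-69217, 4) ≈ -17304.)
Add(x, L) = Add(Rational(-69217, 4), 11025) = Rational(-25117, 4)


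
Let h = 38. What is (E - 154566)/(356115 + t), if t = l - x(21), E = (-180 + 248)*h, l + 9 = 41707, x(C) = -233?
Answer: -75991/199023 ≈ -0.38182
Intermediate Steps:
l = 41698 (l = -9 + 41707 = 41698)
E = 2584 (E = (-180 + 248)*38 = 68*38 = 2584)
t = 41931 (t = 41698 - 1*(-233) = 41698 + 233 = 41931)
(E - 154566)/(356115 + t) = (2584 - 154566)/(356115 + 41931) = -151982/398046 = -151982*1/398046 = -75991/199023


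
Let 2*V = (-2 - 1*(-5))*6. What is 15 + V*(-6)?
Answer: -39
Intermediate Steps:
V = 9 (V = ((-2 - 1*(-5))*6)/2 = ((-2 + 5)*6)/2 = (3*6)/2 = (1/2)*18 = 9)
15 + V*(-6) = 15 + 9*(-6) = 15 - 54 = -39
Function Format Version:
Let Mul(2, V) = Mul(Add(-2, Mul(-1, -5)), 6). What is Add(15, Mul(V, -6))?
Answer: -39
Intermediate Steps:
V = 9 (V = Mul(Rational(1, 2), Mul(Add(-2, Mul(-1, -5)), 6)) = Mul(Rational(1, 2), Mul(Add(-2, 5), 6)) = Mul(Rational(1, 2), Mul(3, 6)) = Mul(Rational(1, 2), 18) = 9)
Add(15, Mul(V, -6)) = Add(15, Mul(9, -6)) = Add(15, -54) = -39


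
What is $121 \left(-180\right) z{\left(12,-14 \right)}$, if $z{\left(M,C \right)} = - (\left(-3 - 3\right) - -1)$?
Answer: $-108900$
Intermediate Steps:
$z{\left(M,C \right)} = 5$ ($z{\left(M,C \right)} = - (-6 + 1) = \left(-1\right) \left(-5\right) = 5$)
$121 \left(-180\right) z{\left(12,-14 \right)} = 121 \left(-180\right) 5 = \left(-21780\right) 5 = -108900$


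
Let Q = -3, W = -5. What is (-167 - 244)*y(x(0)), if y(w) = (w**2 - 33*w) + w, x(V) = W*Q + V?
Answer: 104805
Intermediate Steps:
x(V) = 15 + V (x(V) = -5*(-3) + V = 15 + V)
y(w) = w**2 - 32*w
(-167 - 244)*y(x(0)) = (-167 - 244)*((15 + 0)*(-32 + (15 + 0))) = -6165*(-32 + 15) = -6165*(-17) = -411*(-255) = 104805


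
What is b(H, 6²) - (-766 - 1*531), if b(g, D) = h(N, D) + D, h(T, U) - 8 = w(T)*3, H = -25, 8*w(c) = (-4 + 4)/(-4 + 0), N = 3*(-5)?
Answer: 1341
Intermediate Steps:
N = -15
w(c) = 0 (w(c) = ((-4 + 4)/(-4 + 0))/8 = (0/(-4))/8 = (0*(-¼))/8 = (⅛)*0 = 0)
h(T, U) = 8 (h(T, U) = 8 + 0*3 = 8 + 0 = 8)
b(g, D) = 8 + D
b(H, 6²) - (-766 - 1*531) = (8 + 6²) - (-766 - 1*531) = (8 + 36) - (-766 - 531) = 44 - 1*(-1297) = 44 + 1297 = 1341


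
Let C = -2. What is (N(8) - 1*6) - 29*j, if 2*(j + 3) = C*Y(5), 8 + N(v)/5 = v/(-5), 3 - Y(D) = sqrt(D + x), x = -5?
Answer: 120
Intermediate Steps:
Y(D) = 3 - sqrt(-5 + D) (Y(D) = 3 - sqrt(D - 5) = 3 - sqrt(-5 + D))
N(v) = -40 - v (N(v) = -40 + 5*(v/(-5)) = -40 + 5*(v*(-1/5)) = -40 + 5*(-v/5) = -40 - v)
j = -6 (j = -3 + (-2*(3 - sqrt(-5 + 5)))/2 = -3 + (-2*(3 - sqrt(0)))/2 = -3 + (-2*(3 - 1*0))/2 = -3 + (-2*(3 + 0))/2 = -3 + (-2*3)/2 = -3 + (1/2)*(-6) = -3 - 3 = -6)
(N(8) - 1*6) - 29*j = ((-40 - 1*8) - 1*6) - 29*(-6) = ((-40 - 8) - 6) + 174 = (-48 - 6) + 174 = -54 + 174 = 120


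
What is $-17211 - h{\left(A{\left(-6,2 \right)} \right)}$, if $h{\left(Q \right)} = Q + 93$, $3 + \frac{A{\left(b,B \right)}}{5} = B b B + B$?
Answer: $-17179$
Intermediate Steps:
$A{\left(b,B \right)} = -15 + 5 B + 5 b B^{2}$ ($A{\left(b,B \right)} = -15 + 5 \left(B b B + B\right) = -15 + 5 \left(b B^{2} + B\right) = -15 + 5 \left(B + b B^{2}\right) = -15 + \left(5 B + 5 b B^{2}\right) = -15 + 5 B + 5 b B^{2}$)
$h{\left(Q \right)} = 93 + Q$
$-17211 - h{\left(A{\left(-6,2 \right)} \right)} = -17211 - \left(93 + \left(-15 + 5 \cdot 2 + 5 \left(-6\right) 2^{2}\right)\right) = -17211 - \left(93 + \left(-15 + 10 + 5 \left(-6\right) 4\right)\right) = -17211 - \left(93 - 125\right) = -17211 - -32 = -17211 + 32 = -17179$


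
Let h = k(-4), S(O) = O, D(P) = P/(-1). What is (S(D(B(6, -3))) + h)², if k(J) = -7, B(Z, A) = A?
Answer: 16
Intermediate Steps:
D(P) = -P (D(P) = P*(-1) = -P)
h = -7
(S(D(B(6, -3))) + h)² = (-1*(-3) - 7)² = (3 - 7)² = (-4)² = 16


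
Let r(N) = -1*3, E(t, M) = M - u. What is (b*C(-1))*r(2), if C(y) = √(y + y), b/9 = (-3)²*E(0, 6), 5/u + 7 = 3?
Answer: -7047*I*√2/4 ≈ -2491.5*I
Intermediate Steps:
u = -5/4 (u = 5/(-7 + 3) = 5/(-4) = 5*(-¼) = -5/4 ≈ -1.2500)
E(t, M) = 5/4 + M (E(t, M) = M - 1*(-5/4) = M + 5/4 = 5/4 + M)
r(N) = -3
b = 2349/4 (b = 9*((-3)²*(5/4 + 6)) = 9*(9*(29/4)) = 9*(261/4) = 2349/4 ≈ 587.25)
C(y) = √2*√y (C(y) = √(2*y) = √2*√y)
(b*C(-1))*r(2) = (2349*(√2*√(-1))/4)*(-3) = (2349*(√2*I)/4)*(-3) = (2349*(I*√2)/4)*(-3) = (2349*I*√2/4)*(-3) = -7047*I*√2/4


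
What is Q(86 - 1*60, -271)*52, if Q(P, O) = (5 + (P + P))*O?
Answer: -803244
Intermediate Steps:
Q(P, O) = O*(5 + 2*P) (Q(P, O) = (5 + 2*P)*O = O*(5 + 2*P))
Q(86 - 1*60, -271)*52 = -271*(5 + 2*(86 - 1*60))*52 = -271*(5 + 2*(86 - 60))*52 = -271*(5 + 2*26)*52 = -271*(5 + 52)*52 = -271*57*52 = -15447*52 = -803244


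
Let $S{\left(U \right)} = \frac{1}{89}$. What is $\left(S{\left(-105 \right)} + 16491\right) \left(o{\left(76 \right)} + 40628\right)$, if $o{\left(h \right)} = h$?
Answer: $\frac{59741260800}{89} \approx 6.7125 \cdot 10^{8}$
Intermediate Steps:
$S{\left(U \right)} = \frac{1}{89}$
$\left(S{\left(-105 \right)} + 16491\right) \left(o{\left(76 \right)} + 40628\right) = \left(\frac{1}{89} + 16491\right) \left(76 + 40628\right) = \frac{1467700}{89} \cdot 40704 = \frac{59741260800}{89}$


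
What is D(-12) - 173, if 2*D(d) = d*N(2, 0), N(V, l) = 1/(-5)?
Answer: -859/5 ≈ -171.80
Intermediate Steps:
N(V, l) = -1/5
D(d) = -d/10 (D(d) = (d*(-1/5))/2 = (-d/5)/2 = -d/10)
D(-12) - 173 = -1/10*(-12) - 173 = 6/5 - 173 = -859/5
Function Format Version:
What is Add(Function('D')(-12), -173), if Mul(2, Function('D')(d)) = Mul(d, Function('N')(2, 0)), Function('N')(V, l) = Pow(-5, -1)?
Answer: Rational(-859, 5) ≈ -171.80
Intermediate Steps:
Function('N')(V, l) = Rational(-1, 5)
Function('D')(d) = Mul(Rational(-1, 10), d) (Function('D')(d) = Mul(Rational(1, 2), Mul(d, Rational(-1, 5))) = Mul(Rational(1, 2), Mul(Rational(-1, 5), d)) = Mul(Rational(-1, 10), d))
Add(Function('D')(-12), -173) = Add(Mul(Rational(-1, 10), -12), -173) = Add(Rational(6, 5), -173) = Rational(-859, 5)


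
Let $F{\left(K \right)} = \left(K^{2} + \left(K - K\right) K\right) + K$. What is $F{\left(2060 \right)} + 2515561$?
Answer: $6761221$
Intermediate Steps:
$F{\left(K \right)} = K + K^{2}$ ($F{\left(K \right)} = \left(K^{2} + 0 K\right) + K = \left(K^{2} + 0\right) + K = K^{2} + K = K + K^{2}$)
$F{\left(2060 \right)} + 2515561 = 2060 \left(1 + 2060\right) + 2515561 = 2060 \cdot 2061 + 2515561 = 4245660 + 2515561 = 6761221$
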